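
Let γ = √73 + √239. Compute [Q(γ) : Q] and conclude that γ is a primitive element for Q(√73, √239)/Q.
[Q(γ) : Q] = 4 (equivalently, Q(γ) = Q(√73, √239))

Obviously Q(γ) ⊆ Q(√73, √239), and [Q(√73, √239):Q] = 4 (since 73, 239 are distinct squarefree integers > 1 with 17447 not a perfect square). To show equality we compute the minimal polynomial of γ. From γ = √73 + √239: γ^2 = 73 + 2√(17447) + 239 = 312 + 2√(17447), so γ^2 - 312 = 2√(17447); squaring, (γ^2 - 312)^2 = 4·17447, i.e. γ^4 - 624γ^2 + 97344 - 69788 = 0, i.e. γ^4 - 624γ^2 + 27556 = 0. So γ is a root of x^4 - 624x^2 + 27556. This polynomial is irreducible over Q: it has no rational root (each ±√73 ± √239 is irrational), and any factorization into two quadratics over Q would force √(17447) ∈ Q (pairing opposite roots) or √73, √239 ∈ Q (other pairings), all impossible. Hence [Q(γ):Q] = 4 = [Q(√73, √239):Q], so Q(γ) = Q(√73, √239).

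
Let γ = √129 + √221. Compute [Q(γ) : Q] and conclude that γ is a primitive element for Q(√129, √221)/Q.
[Q(γ) : Q] = 4 (equivalently, Q(γ) = Q(√129, √221))

Obviously Q(γ) ⊆ Q(√129, √221), and [Q(√129, √221):Q] = 4 (since 129, 221 are distinct squarefree integers > 1 with 28509 not a perfect square). To show equality we compute the minimal polynomial of γ. From γ = √129 + √221: γ^2 = 129 + 2√(28509) + 221 = 350 + 2√(28509), so γ^2 - 350 = 2√(28509); squaring, (γ^2 - 350)^2 = 4·28509, i.e. γ^4 - 700γ^2 + 122500 - 114036 = 0, i.e. γ^4 - 700γ^2 + 8464 = 0. So γ is a root of x^4 - 700x^2 + 8464. This polynomial is irreducible over Q: it has no rational root (each ±√129 ± √221 is irrational), and any factorization into two quadratics over Q would force √(28509) ∈ Q (pairing opposite roots) or √129, √221 ∈ Q (other pairings), all impossible. Hence [Q(γ):Q] = 4 = [Q(√129, √221):Q], so Q(γ) = Q(√129, √221).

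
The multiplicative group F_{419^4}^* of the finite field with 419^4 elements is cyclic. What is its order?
|F_{419^4}^*| = 30821664720

F_{419^4} has 419^4 = 30821664721 elements; its multiplicative group consists of all nonzero elements, so |F_{419^4}^*| = 30821664721 - 1 = 30821664720. (It is cyclic since any finite subgroup of the multiplicative group of a field is cyclic.)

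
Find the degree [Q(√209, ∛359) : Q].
[Q(√209, ∛359) : Q] = 6

Let L = Q(√209, ∛359). Since Q(√209) ⊂ L and [Q(√209):Q] = 2, the tower law gives 2 | [L:Q]. Likewise Q(∛359) ⊂ L with [Q(∛359):Q] = 3 (because 359 is not a perfect cube), so 3 | [L:Q]. As gcd(2,3) = 1, [L:Q] is divisible by 6. Conversely L is generated over Q by √209 and ∛359, so [L:Q] ≤ 2·3 = 6. Therefore [Q(√209, ∛359) : Q] = 6.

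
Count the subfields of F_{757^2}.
F_{757^2} has 2 subfields

The subfields of F_{p^n} are exactly the fields F_{p^d} for d | n (each is the fixed field of the unique index-d subgroup of Gal(F_{p^n}/F_p) ≅ Z/nZ). The divisors of n = 2 are {1, 2}, giving 2 subfields: F_{757^1}, F_{757^2}.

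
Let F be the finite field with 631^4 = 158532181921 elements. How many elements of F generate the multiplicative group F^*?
There are φ(158532181920) = 35777064960 primitive elements

F_q^* is cyclic of order q - 1 = 158532181920. A cyclic group of order m has exactly φ(m) generators. Here m = 158532181920 = 2^5 · 3^2 · 5 · 7 · 79 · 199081, so the number of primitive elements is φ(158532181920) = 35777064960.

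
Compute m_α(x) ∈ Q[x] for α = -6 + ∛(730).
m_α(x) = x^3 + 18x^2 + 108x - 514

Set β = α + 6 = ∛(730), so β^3 = 730. Then (α + 6)^3 - 730 = 0, i.e. α is a root of g(x) = (x + 6)^3 - 730 = x^3 + 18x^2 + 108x - 514. Since g(x) = h(x + 6) where h(x) = x^3 - 730, and h is irreducible over Q (because 730 is not a perfect cube, so h has no rational root, and a monic cubic with no rational root is irreducible), g is also irreducible (irreducibility is preserved under the substitution x → x + 6). Hence m_α(x) = x^3 + 18x^2 + 108x - 514.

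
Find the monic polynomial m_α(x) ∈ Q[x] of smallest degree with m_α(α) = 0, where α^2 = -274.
m_α(x) = x^2 + 274

α satisfies α^2 + 274 = 0, so x^2 + 274 annihilates α. Since d = -274 is squarefree and ≠ 1, it is not a perfect square in Q, so x^2 + 274 has no rational root and is therefore irreducible over Q (a degree-2 polynomial over a field is irreducible iff it has no root). Hence m_α(x) = x^2 + 274.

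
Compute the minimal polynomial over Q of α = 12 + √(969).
m_α(x) = x^2 - 24x - 825

From α - 12 = √(969), squaring gives (α - 12)^2 = 969, i.e. α^2 - 24α + 144 = 969, so α^2 - 24α - 825 = 0. The discriminant of x^2 - 24x - 825 is (-24)^2 - 4·(-825) = 576 + 3300 = 3876, and 4·(969) is not a perfect square in Q since 969 is squarefree and ≠ 1. Hence x^2 - 24x - 825 is irreducible over Q and is the minimal polynomial of α.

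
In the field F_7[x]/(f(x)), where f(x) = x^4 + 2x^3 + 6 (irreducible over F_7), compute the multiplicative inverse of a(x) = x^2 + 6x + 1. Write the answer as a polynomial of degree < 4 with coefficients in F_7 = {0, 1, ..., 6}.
a(x)^(-1) ≡ x^3 + 6x^2 + 4x + 5 (mod f(x))

Since f is irreducible over F_7, F_7[x]/(f) is a field and a(x) ≠ 0 has an inverse. Apply the extended Euclidean algorithm to f(x) and a(x) in F_7[x]: f(x) = (x^2 + 3x + 2)·a(x) + (6x + 4);  a(x) = (6x + 4)·(6x + 4) + (6). The last nonzero remainder is the constant 6 = gcd(f, a) in F_7. Back-substituting through the division chain expresses 6 = s(x)·a(x) + t(x)·f(x) with s(x) ≡ 6x^3 + x^2 + 3x + 2 (mod f), so (6x^3 + x^2 + 3x + 2)·a(x) ≡ 6 (mod f). Multiplying by 6^(-1) ≡ 6 in F_7 gives a(x)^(-1) ≡ 6·(6x^3 + x^2 + 3x + 2) ≡ x^3 + 6x^2 + 4x + 5 (mod f). Check: (x^2 + 6x + 1)·(x^3 + 6x^2 + 4x + 5) = x^5 + 5x^4 + 6x^3 + 6x + 5 ≡ 1 (mod x^4 + 2x^3 + 6).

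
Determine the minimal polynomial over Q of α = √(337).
m_α(x) = x^2 - 337

α satisfies α^2 - 337 = 0, so x^2 - 337 annihilates α. Since d = 337 is squarefree and ≠ 1, it is not a perfect square in Q, so x^2 - 337 has no rational root and is therefore irreducible over Q (a degree-2 polynomial over a field is irreducible iff it has no root). Hence m_α(x) = x^2 - 337.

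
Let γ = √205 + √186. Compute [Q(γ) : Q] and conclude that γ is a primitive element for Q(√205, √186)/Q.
[Q(γ) : Q] = 4 (equivalently, Q(γ) = Q(√205, √186))

Obviously Q(γ) ⊆ Q(√205, √186), and [Q(√205, √186):Q] = 4 (since 205, 186 are distinct squarefree integers > 1 with 38130 not a perfect square). To show equality we compute the minimal polynomial of γ. From γ = √205 + √186: γ^2 = 205 + 2√(38130) + 186 = 391 + 2√(38130), so γ^2 - 391 = 2√(38130); squaring, (γ^2 - 391)^2 = 4·38130, i.e. γ^4 - 782γ^2 + 152881 - 152520 = 0, i.e. γ^4 - 782γ^2 + 361 = 0. So γ is a root of x^4 - 782x^2 + 361. This polynomial is irreducible over Q: it has no rational root (each ±√205 ± √186 is irrational), and any factorization into two quadratics over Q would force √(38130) ∈ Q (pairing opposite roots) or √205, √186 ∈ Q (other pairings), all impossible. Hence [Q(γ):Q] = 4 = [Q(√205, √186):Q], so Q(γ) = Q(√205, √186).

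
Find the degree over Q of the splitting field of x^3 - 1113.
[K : Q] = 6

The roots of x^3 - 1113 are ∛1113, ω∛1113, ω^2∛1113 where ω = e^(2πi/3) is a primitive cube root of unity, so K = Q(∛1113, ω). Now [Q(∛1113):Q] = 3 (since 1113 is not a perfect cube, x^3 - 1113 is irreducible) and [Q(ω):Q] = 2. Both 2 and 3 divide [K:Q], and [K:Q] ≤ 3·2 = 6, so [K:Q] = 6. (Equivalently: Q(∛1113) ⊂ R but ω ∉ R, so [K : Q(∛1113)] = 2.)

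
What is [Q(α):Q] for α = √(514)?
[Q(α):Q] = 2

[Q(α):Q] equals the degree of the minimal polynomial of α. Here α^2 = 514 and x^2 - 514 is irreducible (d = 514 is squarefree, ≠ 1, hence not a square), so deg(m_α) = 2. Thus [Q(α):Q] = 2.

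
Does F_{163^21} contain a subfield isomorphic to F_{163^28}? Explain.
No: F_{163^28} is not a subfield of F_{163^21}

F_{p^m} embeds in F_{p^n} iff m | n. Here 28 ∤ 21 (since 21 = 0·28 + 21 with remainder 21 ≠ 0), so F_{163^28} is not a subfield of F_{163^21}. Equivalently: if it were, the tower law would give 28 = [F_{163^28}:F_163] dividing [F_{163^21}:F_163] = 21, contradiction.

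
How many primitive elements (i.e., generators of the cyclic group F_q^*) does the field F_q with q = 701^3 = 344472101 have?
There are φ(344472100) = 118104480 primitive elements

F_q^* is cyclic of order q - 1 = 344472100. A cyclic group of order m has exactly φ(m) generators. Here m = 344472100 = 2^2 · 5^2 · 7 · 492103, so the number of primitive elements is φ(344472100) = 118104480.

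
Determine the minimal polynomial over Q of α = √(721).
m_α(x) = x^2 - 721

α satisfies α^2 - 721 = 0, so x^2 - 721 annihilates α. Since d = 721 is squarefree and ≠ 1, it is not a perfect square in Q, so x^2 - 721 has no rational root and is therefore irreducible over Q (a degree-2 polynomial over a field is irreducible iff it has no root). Hence m_α(x) = x^2 - 721.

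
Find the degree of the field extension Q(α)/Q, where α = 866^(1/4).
[Q(α):Q] = 4

α is a root of x^4 - 866. By Eisenstein's criterion at the prime p = 2 (which divides the constant term 866 but p^2 = 4 does not, since 866 is squarefree), x^4 - 866 is irreducible over Q. Hence [Q(α):Q] = 4.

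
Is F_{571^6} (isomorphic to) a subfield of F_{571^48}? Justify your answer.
Yes: F_{571^6} is a subfield of F_{571^48}

F_{p^m} embeds in F_{p^n} iff m | n (since F_{p^n} is the splitting field of x^(p^n) - x, and F_{p^m} ⊂ F_{p^n} forces p^n to be a power of p^m, i.e. m | n; conversely if m | n then every root of x^(p^m) - x is a root of x^(p^n) - x). Here 6 | 48 (since 48 = 8·6), so F_{571^6} is a subfield of F_{571^48}, and [F_{571^48} : F_{571^6}] = 48/6 = 8.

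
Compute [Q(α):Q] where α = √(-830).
[Q(α):Q] = 2

[Q(α):Q] equals the degree of the minimal polynomial of α. Here α^2 = -830 and x^2 + 830 is irreducible (d = -830 is squarefree, ≠ 1, hence not a square), so deg(m_α) = 2. Thus [Q(α):Q] = 2.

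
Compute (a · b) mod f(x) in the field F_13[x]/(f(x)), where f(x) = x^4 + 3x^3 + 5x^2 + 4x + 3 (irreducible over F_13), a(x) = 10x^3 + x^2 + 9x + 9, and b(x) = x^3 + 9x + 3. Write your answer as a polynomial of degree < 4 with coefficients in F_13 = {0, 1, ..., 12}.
a · b ≡ 5x^3 + 10x^2 + 2x + 9 (mod f(x))

Multiply in F_13[x]: a(x)·b(x) = (10x^3 + x^2 + 9x + 9)·(x^3 + 9x + 3) = 10x^6 + x^5 + 8x^4 + 9x^3 + 6x^2 + 4x + 1. This has degree ≥ 4, so divide by f(x) over F_13: 10x^6 + x^5 + 8x^4 + 9x^3 + 6x^2 + 4x + 1 = (10x^2 + 10x + 6)·(x^4 + 3x^3 + 5x^2 + 4x + 3) + (5x^3 + 10x^2 + 2x + 9). Hence a·b ≡ 5x^3 + 10x^2 + 2x + 9 (mod f). (F_13[x]/(f) is a field with 13^4 = 28561 elements since f is irreducible of degree 4.)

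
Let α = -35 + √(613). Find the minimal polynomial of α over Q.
m_α(x) = x^2 + 70x + 612

From α + 35 = √(613), squaring gives (α + 35)^2 = 613, i.e. α^2 + 70α + 1225 = 613, so α^2 + 70α + 612 = 0. The discriminant of x^2 + 70x + 612 is (70)^2 - 4·(612) = 4900 - 2448 = 2452, and 4·(613) is not a perfect square in Q since 613 is squarefree and ≠ 1. Hence x^2 + 70x + 612 is irreducible over Q and is the minimal polynomial of α.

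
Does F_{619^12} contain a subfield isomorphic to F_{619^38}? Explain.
No: F_{619^38} is not a subfield of F_{619^12}

F_{p^m} embeds in F_{p^n} iff m | n. Here 38 ∤ 12 (since 12 = 0·38 + 12 with remainder 12 ≠ 0), so F_{619^38} is not a subfield of F_{619^12}. Equivalently: if it were, the tower law would give 38 = [F_{619^38}:F_619] dividing [F_{619^12}:F_619] = 12, contradiction.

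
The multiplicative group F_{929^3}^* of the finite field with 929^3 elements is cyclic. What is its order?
|F_{929^3}^*| = 801765088

F_{929^3} has 929^3 = 801765089 elements; its multiplicative group consists of all nonzero elements, so |F_{929^3}^*| = 801765089 - 1 = 801765088. (It is cyclic since any finite subgroup of the multiplicative group of a field is cyclic.)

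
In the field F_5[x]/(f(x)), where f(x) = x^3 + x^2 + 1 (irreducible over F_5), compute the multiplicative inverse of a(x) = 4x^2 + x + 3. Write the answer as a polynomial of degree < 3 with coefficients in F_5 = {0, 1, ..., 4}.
a(x)^(-1) ≡ 3x + 1 (mod f(x))

Since f is irreducible over F_5, F_5[x]/(f) is a field and a(x) ≠ 0 has an inverse. Apply the extended Euclidean algorithm to f(x) and a(x) in F_5[x]: f(x) = (4x + 3)·a(x) + (2). The last nonzero remainder is the constant 2 = gcd(f, a) in F_5. Back-substituting through the division chain expresses 2 = s(x)·a(x) + t(x)·f(x) with s(x) ≡ x + 2 (mod f), so (x + 2)·a(x) ≡ 2 (mod f). Multiplying by 2^(-1) ≡ 3 in F_5 gives a(x)^(-1) ≡ 3·(x + 2) ≡ 3x + 1 (mod f). Check: (4x^2 + x + 3)·(3x + 1) = 2x^3 + 2x^2 + 3 ≡ 1 (mod x^3 + x^2 + 1).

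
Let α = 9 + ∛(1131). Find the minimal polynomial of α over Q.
m_α(x) = x^3 - 27x^2 + 243x - 1860

Set β = α - 9 = ∛(1131), so β^3 = 1131. Then (α - 9)^3 - 1131 = 0, i.e. α is a root of g(x) = (x - 9)^3 - 1131 = x^3 - 27x^2 + 243x - 1860. Since g(x) = h(x - 9) where h(x) = x^3 - 1131, and h is irreducible over Q (because 1131 is not a perfect cube, so h has no rational root, and a monic cubic with no rational root is irreducible), g is also irreducible (irreducibility is preserved under the substitution x → x - 9). Hence m_α(x) = x^3 - 27x^2 + 243x - 1860.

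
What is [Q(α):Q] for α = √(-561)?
[Q(α):Q] = 2

[Q(α):Q] equals the degree of the minimal polynomial of α. Here α^2 = -561 and x^2 + 561 is irreducible (d = -561 is squarefree, ≠ 1, hence not a square), so deg(m_α) = 2. Thus [Q(α):Q] = 2.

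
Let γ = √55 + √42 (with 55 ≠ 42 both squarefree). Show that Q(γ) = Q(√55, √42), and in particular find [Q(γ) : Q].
[Q(γ) : Q] = 4 (equivalently, Q(γ) = Q(√55, √42))

Obviously Q(γ) ⊆ Q(√55, √42), and [Q(√55, √42):Q] = 4 (since 55, 42 are distinct squarefree integers > 1 with 2310 not a perfect square). To show equality we compute the minimal polynomial of γ. From γ = √55 + √42: γ^2 = 55 + 2√(2310) + 42 = 97 + 2√(2310), so γ^2 - 97 = 2√(2310); squaring, (γ^2 - 97)^2 = 4·2310, i.e. γ^4 - 194γ^2 + 9409 - 9240 = 0, i.e. γ^4 - 194γ^2 + 169 = 0. So γ is a root of x^4 - 194x^2 + 169. This polynomial is irreducible over Q: it has no rational root (each ±√55 ± √42 is irrational), and any factorization into two quadratics over Q would force √(2310) ∈ Q (pairing opposite roots) or √55, √42 ∈ Q (other pairings), all impossible. Hence [Q(γ):Q] = 4 = [Q(√55, √42):Q], so Q(γ) = Q(√55, √42).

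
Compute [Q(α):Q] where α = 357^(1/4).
[Q(α):Q] = 4

α is a root of x^4 - 357. By Eisenstein's criterion at the prime p = 3 (which divides the constant term 357 but p^2 = 9 does not, since 357 is squarefree), x^4 - 357 is irreducible over Q. Hence [Q(α):Q] = 4.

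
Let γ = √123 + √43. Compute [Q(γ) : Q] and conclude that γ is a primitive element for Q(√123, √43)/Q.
[Q(γ) : Q] = 4 (equivalently, Q(γ) = Q(√123, √43))

Obviously Q(γ) ⊆ Q(√123, √43), and [Q(√123, √43):Q] = 4 (since 123, 43 are distinct squarefree integers > 1 with 5289 not a perfect square). To show equality we compute the minimal polynomial of γ. From γ = √123 + √43: γ^2 = 123 + 2√(5289) + 43 = 166 + 2√(5289), so γ^2 - 166 = 2√(5289); squaring, (γ^2 - 166)^2 = 4·5289, i.e. γ^4 - 332γ^2 + 27556 - 21156 = 0, i.e. γ^4 - 332γ^2 + 6400 = 0. So γ is a root of x^4 - 332x^2 + 6400. This polynomial is irreducible over Q: it has no rational root (each ±√123 ± √43 is irrational), and any factorization into two quadratics over Q would force √(5289) ∈ Q (pairing opposite roots) or √123, √43 ∈ Q (other pairings), all impossible. Hence [Q(γ):Q] = 4 = [Q(√123, √43):Q], so Q(γ) = Q(√123, √43).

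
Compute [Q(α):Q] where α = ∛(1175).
[Q(α):Q] = 3

The minimal polynomial of α is x^3 - 1175, irreducible over Q since 1175 is not a perfect cube (so x^3 - 1175 has no rational root). Hence [Q(α):Q] = deg(m_α) = 3.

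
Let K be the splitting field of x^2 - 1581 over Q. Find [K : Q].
[K : Q] = 2

f(x) = x^2 - 1581 factors as (x - √1581)(x + √1581). The splitting field is K = Q(√1581). Since 1581 is squarefree and > 1, it is not a perfect square, so x^2 - 1581 is irreducible over Q and [Q(√1581) : Q] = 2. Hence [K : Q] = 2.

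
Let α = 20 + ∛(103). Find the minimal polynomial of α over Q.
m_α(x) = x^3 - 60x^2 + 1200x - 8103

Set β = α - 20 = ∛(103), so β^3 = 103. Then (α - 20)^3 - 103 = 0, i.e. α is a root of g(x) = (x - 20)^3 - 103 = x^3 - 60x^2 + 1200x - 8103. Since g(x) = h(x - 20) where h(x) = x^3 - 103, and h is irreducible over Q (because 103 is not a perfect cube, so h has no rational root, and a monic cubic with no rational root is irreducible), g is also irreducible (irreducibility is preserved under the substitution x → x - 20). Hence m_α(x) = x^3 - 60x^2 + 1200x - 8103.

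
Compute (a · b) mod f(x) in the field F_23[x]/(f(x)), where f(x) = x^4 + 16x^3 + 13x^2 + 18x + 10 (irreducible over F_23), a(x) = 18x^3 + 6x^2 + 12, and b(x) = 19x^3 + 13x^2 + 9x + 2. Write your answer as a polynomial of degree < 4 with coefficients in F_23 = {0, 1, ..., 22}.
a · b ≡ 21x^3 + 5x^2 + 18x + 12 (mod f(x))

Multiply in F_23[x]: a(x)·b(x) = (18x^3 + 6x^2 + 12)·(19x^3 + 13x^2 + 9x + 2) = 20x^6 + 3x^5 + 10x^4 + 19x^3 + 7x^2 + 16x + 1. This has degree ≥ 4, so divide by f(x) over F_23: 20x^6 + 3x^5 + 10x^4 + 19x^3 + 7x^2 + 16x + 1 = (20x^2 + 5x + 15)·(x^4 + 16x^3 + 13x^2 + 18x + 10) + (21x^3 + 5x^2 + 18x + 12). Hence a·b ≡ 21x^3 + 5x^2 + 18x + 12 (mod f). (F_23[x]/(f) is a field with 23^4 = 279841 elements since f is irreducible of degree 4.)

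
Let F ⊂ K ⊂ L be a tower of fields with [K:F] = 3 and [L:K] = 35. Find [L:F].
[L:F] = 105

The tower law says that for any tower of field extensions F ⊂ K ⊂ L with finite degrees, [L:F] = [L:K] · [K:F]. Here this gives [L:F] = 35 · 3 = 105.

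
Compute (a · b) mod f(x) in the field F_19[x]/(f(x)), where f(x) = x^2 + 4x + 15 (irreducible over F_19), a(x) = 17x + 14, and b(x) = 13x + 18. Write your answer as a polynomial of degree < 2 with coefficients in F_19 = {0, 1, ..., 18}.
a · b ≡ 3x + 15 (mod f(x))

Multiply in F_19[x]: a(x)·b(x) = (17x + 14)·(13x + 18) = 12x^2 + 13x + 5. This has degree ≥ 2, so divide by f(x) over F_19: 12x^2 + 13x + 5 = (12)·(x^2 + 4x + 15) + (3x + 15). Hence a·b ≡ 3x + 15 (mod f). (F_19[x]/(f) is a field with 19^2 = 361 elements since f is irreducible of degree 2.)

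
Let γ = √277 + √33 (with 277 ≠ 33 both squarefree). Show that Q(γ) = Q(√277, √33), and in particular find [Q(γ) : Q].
[Q(γ) : Q] = 4 (equivalently, Q(γ) = Q(√277, √33))

Obviously Q(γ) ⊆ Q(√277, √33), and [Q(√277, √33):Q] = 4 (since 277, 33 are distinct squarefree integers > 1 with 9141 not a perfect square). To show equality we compute the minimal polynomial of γ. From γ = √277 + √33: γ^2 = 277 + 2√(9141) + 33 = 310 + 2√(9141), so γ^2 - 310 = 2√(9141); squaring, (γ^2 - 310)^2 = 4·9141, i.e. γ^4 - 620γ^2 + 96100 - 36564 = 0, i.e. γ^4 - 620γ^2 + 59536 = 0. So γ is a root of x^4 - 620x^2 + 59536. This polynomial is irreducible over Q: it has no rational root (each ±√277 ± √33 is irrational), and any factorization into two quadratics over Q would force √(9141) ∈ Q (pairing opposite roots) or √277, √33 ∈ Q (other pairings), all impossible. Hence [Q(γ):Q] = 4 = [Q(√277, √33):Q], so Q(γ) = Q(√277, √33).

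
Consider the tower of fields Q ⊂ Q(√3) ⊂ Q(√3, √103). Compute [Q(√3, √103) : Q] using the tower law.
[Q(√3, √103) : Q] = 4

[Q(√3):Q] = 2 (min poly x^2 - 3, irreducible since 3 is squarefree > 1). For the top step, suppose √103 ∈ Q(√3), say √103 = c + d√3 with c, d ∈ Q. Squaring: 103 = c^2 + 3d^2 + 2cd√3. Since √3 ∉ Q this forces 2cd = 0. If d = 0 then √103 = c ∈ Q, contradicting 103 squarefree > 1. If c = 0 then 103 = 3d^2, so 3·103 = (3d)^2 is a perfect square in Q — but 3·103 = 309 is not a perfect square (since 3 and 103 are distinct squarefree integers). Contradiction. Hence √103 ∉ Q(√3), so x^2 - 103 stays irreducible over Q(√3) and [Q(√3, √103) : Q(√3)] = 2. By the tower law, [Q(√3, √103) : Q] = 2 · 2 = 4.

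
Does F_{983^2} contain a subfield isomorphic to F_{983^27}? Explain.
No: F_{983^27} is not a subfield of F_{983^2}

F_{p^m} embeds in F_{p^n} iff m | n. Here 27 ∤ 2 (since 2 = 0·27 + 2 with remainder 2 ≠ 0), so F_{983^27} is not a subfield of F_{983^2}. Equivalently: if it were, the tower law would give 27 = [F_{983^27}:F_983] dividing [F_{983^2}:F_983] = 2, contradiction.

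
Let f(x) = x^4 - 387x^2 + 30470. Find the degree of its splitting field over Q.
[K : Q] = 4

Solving the quadratic in x^2: x^2 = (387 ± √(387^2 - 4·30470))/2 = (387 ± √27889)/2 = (387 ± 167)/2, giving x^2 = 277 or x^2 = 110. So f(x) = (x^2 - 277)(x^2 - 110) and the roots of f are ±√277, ±√110. Hence the splitting field is K = Q(√277, √110). Since 277 and 110 are distinct squarefree integers > 1, their product 30470 is not a perfect square, so √110 ∉ Q(√277). By the tower law [K:Q] = [Q(√277,√110):Q(√277)] · [Q(√277):Q] = 2 · 2 = 4.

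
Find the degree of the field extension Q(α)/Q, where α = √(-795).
[Q(α):Q] = 2

[Q(α):Q] equals the degree of the minimal polynomial of α. Here α^2 = -795 and x^2 + 795 is irreducible (d = -795 is squarefree, ≠ 1, hence not a square), so deg(m_α) = 2. Thus [Q(α):Q] = 2.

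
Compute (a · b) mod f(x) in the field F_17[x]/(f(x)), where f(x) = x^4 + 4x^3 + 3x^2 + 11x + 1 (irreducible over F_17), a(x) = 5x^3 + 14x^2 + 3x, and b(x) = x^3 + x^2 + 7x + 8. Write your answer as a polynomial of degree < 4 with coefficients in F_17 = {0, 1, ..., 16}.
a · b ≡ 10x^3 + 16x^2 + 16x + 10 (mod f(x))

Multiply in F_17[x]: a(x)·b(x) = (5x^3 + 14x^2 + 3x)·(x^3 + x^2 + 7x + 8) = 5x^6 + 2x^5 + x^4 + 5x^3 + 14x^2 + 7x. This has degree ≥ 4, so divide by f(x) over F_17: 5x^6 + 2x^5 + x^4 + 5x^3 + 14x^2 + 7x = (5x^2 + 16x + 7)·(x^4 + 4x^3 + 3x^2 + 11x + 1) + (10x^3 + 16x^2 + 16x + 10). Hence a·b ≡ 10x^3 + 16x^2 + 16x + 10 (mod f). (F_17[x]/(f) is a field with 17^4 = 83521 elements since f is irreducible of degree 4.)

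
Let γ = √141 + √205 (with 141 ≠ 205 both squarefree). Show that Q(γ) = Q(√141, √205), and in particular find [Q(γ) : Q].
[Q(γ) : Q] = 4 (equivalently, Q(γ) = Q(√141, √205))

Obviously Q(γ) ⊆ Q(√141, √205), and [Q(√141, √205):Q] = 4 (since 141, 205 are distinct squarefree integers > 1 with 28905 not a perfect square). To show equality we compute the minimal polynomial of γ. From γ = √141 + √205: γ^2 = 141 + 2√(28905) + 205 = 346 + 2√(28905), so γ^2 - 346 = 2√(28905); squaring, (γ^2 - 346)^2 = 4·28905, i.e. γ^4 - 692γ^2 + 119716 - 115620 = 0, i.e. γ^4 - 692γ^2 + 4096 = 0. So γ is a root of x^4 - 692x^2 + 4096. This polynomial is irreducible over Q: it has no rational root (each ±√141 ± √205 is irrational), and any factorization into two quadratics over Q would force √(28905) ∈ Q (pairing opposite roots) or √141, √205 ∈ Q (other pairings), all impossible. Hence [Q(γ):Q] = 4 = [Q(√141, √205):Q], so Q(γ) = Q(√141, √205).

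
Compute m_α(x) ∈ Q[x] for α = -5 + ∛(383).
m_α(x) = x^3 + 15x^2 + 75x - 258

Set β = α + 5 = ∛(383), so β^3 = 383. Then (α + 5)^3 - 383 = 0, i.e. α is a root of g(x) = (x + 5)^3 - 383 = x^3 + 15x^2 + 75x - 258. Since g(x) = h(x + 5) where h(x) = x^3 - 383, and h is irreducible over Q (because 383 is not a perfect cube, so h has no rational root, and a monic cubic with no rational root is irreducible), g is also irreducible (irreducibility is preserved under the substitution x → x + 5). Hence m_α(x) = x^3 + 15x^2 + 75x - 258.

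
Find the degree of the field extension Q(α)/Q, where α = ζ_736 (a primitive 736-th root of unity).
[Q(α):Q] = 352

The minimal polynomial of ζ_736 over Q is the 736-th cyclotomic polynomial Φ_736(x), which is irreducible over Q and has degree φ(736) = 352. Hence [Q(α):Q] = φ(736) = 352.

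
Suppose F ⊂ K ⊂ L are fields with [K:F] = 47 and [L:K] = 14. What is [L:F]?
[L:F] = 658

The tower law says that for any tower of field extensions F ⊂ K ⊂ L with finite degrees, [L:F] = [L:K] · [K:F]. Here this gives [L:F] = 14 · 47 = 658.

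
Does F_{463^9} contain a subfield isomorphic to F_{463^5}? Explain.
No: F_{463^5} is not a subfield of F_{463^9}

F_{p^m} embeds in F_{p^n} iff m | n. Here 5 ∤ 9 (since 9 = 1·5 + 4 with remainder 4 ≠ 0), so F_{463^5} is not a subfield of F_{463^9}. Equivalently: if it were, the tower law would give 5 = [F_{463^5}:F_463] dividing [F_{463^9}:F_463] = 9, contradiction.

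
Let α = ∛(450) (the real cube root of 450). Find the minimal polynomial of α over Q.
m_α(x) = x^3 - 450

α satisfies α^3 = 450, so x^3 - 450 annihilates α. By the rational root test, a rational root p/q (in lowest terms) of x^3 - 450 would satisfy p^3 = 450 q^3, forcing q = 1 and p^3 = 450; but 450 is not a perfect cube, contradiction. A monic cubic over Q with no rational root is irreducible (any nontrivial factorization would include a linear factor). Hence x^3 - 450 is the minimal polynomial of α, and in particular [Q(α):Q] = 3.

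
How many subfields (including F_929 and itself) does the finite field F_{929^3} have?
F_{929^3} has 2 subfields

The subfields of F_{p^n} are exactly the fields F_{p^d} for d | n (each is the fixed field of the unique index-d subgroup of Gal(F_{p^n}/F_p) ≅ Z/nZ). The divisors of n = 3 are {1, 3}, giving 2 subfields: F_{929^1}, F_{929^3}.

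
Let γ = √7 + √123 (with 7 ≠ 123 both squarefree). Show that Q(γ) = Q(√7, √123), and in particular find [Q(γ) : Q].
[Q(γ) : Q] = 4 (equivalently, Q(γ) = Q(√7, √123))

Obviously Q(γ) ⊆ Q(√7, √123), and [Q(√7, √123):Q] = 4 (since 7, 123 are distinct squarefree integers > 1 with 861 not a perfect square). To show equality we compute the minimal polynomial of γ. From γ = √7 + √123: γ^2 = 7 + 2√(861) + 123 = 130 + 2√(861), so γ^2 - 130 = 2√(861); squaring, (γ^2 - 130)^2 = 4·861, i.e. γ^4 - 260γ^2 + 16900 - 3444 = 0, i.e. γ^4 - 260γ^2 + 13456 = 0. So γ is a root of x^4 - 260x^2 + 13456. This polynomial is irreducible over Q: it has no rational root (each ±√7 ± √123 is irrational), and any factorization into two quadratics over Q would force √(861) ∈ Q (pairing opposite roots) or √7, √123 ∈ Q (other pairings), all impossible. Hence [Q(γ):Q] = 4 = [Q(√7, √123):Q], so Q(γ) = Q(√7, √123).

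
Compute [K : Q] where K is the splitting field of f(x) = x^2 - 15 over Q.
[K : Q] = 2

f(x) = x^2 - 15 factors as (x - √15)(x + √15). The splitting field is K = Q(√15). Since 15 is squarefree and > 1, it is not a perfect square, so x^2 - 15 is irreducible over Q and [Q(√15) : Q] = 2. Hence [K : Q] = 2.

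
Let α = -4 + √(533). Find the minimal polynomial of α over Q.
m_α(x) = x^2 + 8x - 517

From α + 4 = √(533), squaring gives (α + 4)^2 = 533, i.e. α^2 + 8α + 16 = 533, so α^2 + 8α - 517 = 0. The discriminant of x^2 + 8x - 517 is (8)^2 - 4·(-517) = 64 + 2068 = 2132, and 4·(533) is not a perfect square in Q since 533 is squarefree and ≠ 1. Hence x^2 + 8x - 517 is irreducible over Q and is the minimal polynomial of α.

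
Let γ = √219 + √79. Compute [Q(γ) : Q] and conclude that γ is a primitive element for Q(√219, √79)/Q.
[Q(γ) : Q] = 4 (equivalently, Q(γ) = Q(√219, √79))

Obviously Q(γ) ⊆ Q(√219, √79), and [Q(√219, √79):Q] = 4 (since 219, 79 are distinct squarefree integers > 1 with 17301 not a perfect square). To show equality we compute the minimal polynomial of γ. From γ = √219 + √79: γ^2 = 219 + 2√(17301) + 79 = 298 + 2√(17301), so γ^2 - 298 = 2√(17301); squaring, (γ^2 - 298)^2 = 4·17301, i.e. γ^4 - 596γ^2 + 88804 - 69204 = 0, i.e. γ^4 - 596γ^2 + 19600 = 0. So γ is a root of x^4 - 596x^2 + 19600. This polynomial is irreducible over Q: it has no rational root (each ±√219 ± √79 is irrational), and any factorization into two quadratics over Q would force √(17301) ∈ Q (pairing opposite roots) or √219, √79 ∈ Q (other pairings), all impossible. Hence [Q(γ):Q] = 4 = [Q(√219, √79):Q], so Q(γ) = Q(√219, √79).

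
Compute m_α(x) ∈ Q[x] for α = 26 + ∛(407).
m_α(x) = x^3 - 78x^2 + 2028x - 17983

Set β = α - 26 = ∛(407), so β^3 = 407. Then (α - 26)^3 - 407 = 0, i.e. α is a root of g(x) = (x - 26)^3 - 407 = x^3 - 78x^2 + 2028x - 17983. Since g(x) = h(x - 26) where h(x) = x^3 - 407, and h is irreducible over Q (because 407 is not a perfect cube, so h has no rational root, and a monic cubic with no rational root is irreducible), g is also irreducible (irreducibility is preserved under the substitution x → x - 26). Hence m_α(x) = x^3 - 78x^2 + 2028x - 17983.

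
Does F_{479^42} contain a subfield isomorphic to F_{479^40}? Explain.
No: F_{479^40} is not a subfield of F_{479^42}

F_{p^m} embeds in F_{p^n} iff m | n. Here 40 ∤ 42 (since 42 = 1·40 + 2 with remainder 2 ≠ 0), so F_{479^40} is not a subfield of F_{479^42}. Equivalently: if it were, the tower law would give 40 = [F_{479^40}:F_479] dividing [F_{479^42}:F_479] = 42, contradiction.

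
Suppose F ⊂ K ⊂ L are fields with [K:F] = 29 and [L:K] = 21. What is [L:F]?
[L:F] = 609

The tower law says that for any tower of field extensions F ⊂ K ⊂ L with finite degrees, [L:F] = [L:K] · [K:F]. Here this gives [L:F] = 21 · 29 = 609.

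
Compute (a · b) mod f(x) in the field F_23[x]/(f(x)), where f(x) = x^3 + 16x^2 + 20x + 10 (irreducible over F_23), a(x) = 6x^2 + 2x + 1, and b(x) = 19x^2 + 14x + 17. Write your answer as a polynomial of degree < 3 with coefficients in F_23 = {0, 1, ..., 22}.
a · b ≡ 8x^2 + 12x + 17 (mod f(x))

Multiply in F_23[x]: a(x)·b(x) = (6x^2 + 2x + 1)·(19x^2 + 14x + 17) = 22x^4 + 7x^3 + 11x^2 + 2x + 17. This has degree ≥ 3, so divide by f(x) over F_23: 22x^4 + 7x^3 + 11x^2 + 2x + 17 = (22x)·(x^3 + 16x^2 + 20x + 10) + (8x^2 + 12x + 17). Hence a·b ≡ 8x^2 + 12x + 17 (mod f). (F_23[x]/(f) is a field with 23^3 = 12167 elements since f is irreducible of degree 3.)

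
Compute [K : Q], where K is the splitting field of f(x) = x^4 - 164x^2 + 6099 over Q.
[K : Q] = 4

Solving the quadratic in x^2: x^2 = (164 ± √(164^2 - 4·6099))/2 = (164 ± √2500)/2 = (164 ± 50)/2, giving x^2 = 107 or x^2 = 57. So f(x) = (x^2 - 107)(x^2 - 57) and the roots of f are ±√107, ±√57. Hence the splitting field is K = Q(√107, √57). Since 107 and 57 are distinct squarefree integers > 1, their product 6099 is not a perfect square, so √57 ∉ Q(√107). By the tower law [K:Q] = [Q(√107,√57):Q(√107)] · [Q(√107):Q] = 2 · 2 = 4.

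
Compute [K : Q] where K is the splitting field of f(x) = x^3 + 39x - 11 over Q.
[K : Q] = 6

By the rational root test, any rational root of the monic integer polynomial f(x) = x^3 + 39x - 11 must be an integer dividing the constant term -11, i.e. one of ±{1, 11}. Evaluating: f(1) = 29, f(-1) = -51, f(11) = 1749, f(-11) = -1771; none is 0, so f has no rational root and is therefore irreducible over Q (a cubic with no linear factor over a field is irreducible). For an irreducible cubic, the Galois group is A_3 or S_3 according as the discriminant disc(f) = -4a^3 - 27b^2 = -4·(39)^3 - 27·(-11)^2 = -240543 is or is not a square in Q. Here disc(f) = -240543 is not a perfect square in Q, so the Galois group of f over Q is not contained in A_3 and must be all of S_3. The splitting field has degree |S_3| = 6 over Q, so [K : Q] = 6.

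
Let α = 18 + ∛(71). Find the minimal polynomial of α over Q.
m_α(x) = x^3 - 54x^2 + 972x - 5903

Set β = α - 18 = ∛(71), so β^3 = 71. Then (α - 18)^3 - 71 = 0, i.e. α is a root of g(x) = (x - 18)^3 - 71 = x^3 - 54x^2 + 972x - 5903. Since g(x) = h(x - 18) where h(x) = x^3 - 71, and h is irreducible over Q (because 71 is not a perfect cube, so h has no rational root, and a monic cubic with no rational root is irreducible), g is also irreducible (irreducibility is preserved under the substitution x → x - 18). Hence m_α(x) = x^3 - 54x^2 + 972x - 5903.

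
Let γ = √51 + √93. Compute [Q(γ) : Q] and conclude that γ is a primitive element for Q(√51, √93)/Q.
[Q(γ) : Q] = 4 (equivalently, Q(γ) = Q(√51, √93))

Obviously Q(γ) ⊆ Q(√51, √93), and [Q(√51, √93):Q] = 4 (since 51, 93 are distinct squarefree integers > 1 with 4743 not a perfect square). To show equality we compute the minimal polynomial of γ. From γ = √51 + √93: γ^2 = 51 + 2√(4743) + 93 = 144 + 2√(4743), so γ^2 - 144 = 2√(4743); squaring, (γ^2 - 144)^2 = 4·4743, i.e. γ^4 - 288γ^2 + 20736 - 18972 = 0, i.e. γ^4 - 288γ^2 + 1764 = 0. So γ is a root of x^4 - 288x^2 + 1764. This polynomial is irreducible over Q: it has no rational root (each ±√51 ± √93 is irrational), and any factorization into two quadratics over Q would force √(4743) ∈ Q (pairing opposite roots) or √51, √93 ∈ Q (other pairings), all impossible. Hence [Q(γ):Q] = 4 = [Q(√51, √93):Q], so Q(γ) = Q(√51, √93).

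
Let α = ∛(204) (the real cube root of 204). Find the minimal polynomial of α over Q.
m_α(x) = x^3 - 204

α satisfies α^3 = 204, so x^3 - 204 annihilates α. By the rational root test, a rational root p/q (in lowest terms) of x^3 - 204 would satisfy p^3 = 204 q^3, forcing q = 1 and p^3 = 204; but 204 is not a perfect cube, contradiction. A monic cubic over Q with no rational root is irreducible (any nontrivial factorization would include a linear factor). Hence x^3 - 204 is the minimal polynomial of α, and in particular [Q(α):Q] = 3.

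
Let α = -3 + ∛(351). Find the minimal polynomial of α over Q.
m_α(x) = x^3 + 9x^2 + 27x - 324

Set β = α + 3 = ∛(351), so β^3 = 351. Then (α + 3)^3 - 351 = 0, i.e. α is a root of g(x) = (x + 3)^3 - 351 = x^3 + 9x^2 + 27x - 324. Since g(x) = h(x + 3) where h(x) = x^3 - 351, and h is irreducible over Q (because 351 is not a perfect cube, so h has no rational root, and a monic cubic with no rational root is irreducible), g is also irreducible (irreducibility is preserved under the substitution x → x + 3). Hence m_α(x) = x^3 + 9x^2 + 27x - 324.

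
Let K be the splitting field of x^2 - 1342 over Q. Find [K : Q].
[K : Q] = 2

f(x) = x^2 - 1342 factors as (x - √1342)(x + √1342). The splitting field is K = Q(√1342). Since 1342 is squarefree and > 1, it is not a perfect square, so x^2 - 1342 is irreducible over Q and [Q(√1342) : Q] = 2. Hence [K : Q] = 2.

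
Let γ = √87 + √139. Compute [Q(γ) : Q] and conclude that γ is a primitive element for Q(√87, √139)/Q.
[Q(γ) : Q] = 4 (equivalently, Q(γ) = Q(√87, √139))

Obviously Q(γ) ⊆ Q(√87, √139), and [Q(√87, √139):Q] = 4 (since 87, 139 are distinct squarefree integers > 1 with 12093 not a perfect square). To show equality we compute the minimal polynomial of γ. From γ = √87 + √139: γ^2 = 87 + 2√(12093) + 139 = 226 + 2√(12093), so γ^2 - 226 = 2√(12093); squaring, (γ^2 - 226)^2 = 4·12093, i.e. γ^4 - 452γ^2 + 51076 - 48372 = 0, i.e. γ^4 - 452γ^2 + 2704 = 0. So γ is a root of x^4 - 452x^2 + 2704. This polynomial is irreducible over Q: it has no rational root (each ±√87 ± √139 is irrational), and any factorization into two quadratics over Q would force √(12093) ∈ Q (pairing opposite roots) or √87, √139 ∈ Q (other pairings), all impossible. Hence [Q(γ):Q] = 4 = [Q(√87, √139):Q], so Q(γ) = Q(√87, √139).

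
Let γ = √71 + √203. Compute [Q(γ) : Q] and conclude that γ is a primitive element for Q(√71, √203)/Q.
[Q(γ) : Q] = 4 (equivalently, Q(γ) = Q(√71, √203))

Obviously Q(γ) ⊆ Q(√71, √203), and [Q(√71, √203):Q] = 4 (since 71, 203 are distinct squarefree integers > 1 with 14413 not a perfect square). To show equality we compute the minimal polynomial of γ. From γ = √71 + √203: γ^2 = 71 + 2√(14413) + 203 = 274 + 2√(14413), so γ^2 - 274 = 2√(14413); squaring, (γ^2 - 274)^2 = 4·14413, i.e. γ^4 - 548γ^2 + 75076 - 57652 = 0, i.e. γ^4 - 548γ^2 + 17424 = 0. So γ is a root of x^4 - 548x^2 + 17424. This polynomial is irreducible over Q: it has no rational root (each ±√71 ± √203 is irrational), and any factorization into two quadratics over Q would force √(14413) ∈ Q (pairing opposite roots) or √71, √203 ∈ Q (other pairings), all impossible. Hence [Q(γ):Q] = 4 = [Q(√71, √203):Q], so Q(γ) = Q(√71, √203).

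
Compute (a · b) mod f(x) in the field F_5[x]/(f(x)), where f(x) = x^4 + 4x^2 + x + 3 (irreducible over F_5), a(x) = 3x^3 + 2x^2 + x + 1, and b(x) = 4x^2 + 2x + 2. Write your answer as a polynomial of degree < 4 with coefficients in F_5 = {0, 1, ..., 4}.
a · b ≡ x^3 + 2x^2 + 4x (mod f(x))

Multiply in F_5[x]: a(x)·b(x) = (3x^3 + 2x^2 + x + 1)·(4x^2 + 2x + 2) = 2x^5 + 4x^4 + 4x^3 + 4x + 2. This has degree ≥ 4, so divide by f(x) over F_5: 2x^5 + 4x^4 + 4x^3 + 4x + 2 = (2x + 4)·(x^4 + 4x^2 + x + 3) + (x^3 + 2x^2 + 4x). Hence a·b ≡ x^3 + 2x^2 + 4x (mod f). (F_5[x]/(f) is a field with 5^4 = 625 elements since f is irreducible of degree 4.)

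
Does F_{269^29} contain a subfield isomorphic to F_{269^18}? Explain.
No: F_{269^18} is not a subfield of F_{269^29}

F_{p^m} embeds in F_{p^n} iff m | n. Here 18 ∤ 29 (since 29 = 1·18 + 11 with remainder 11 ≠ 0), so F_{269^18} is not a subfield of F_{269^29}. Equivalently: if it were, the tower law would give 18 = [F_{269^18}:F_269] dividing [F_{269^29}:F_269] = 29, contradiction.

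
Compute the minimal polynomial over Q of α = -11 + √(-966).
m_α(x) = x^2 + 22x + 1087

From α + 11 = √(-966), squaring gives (α + 11)^2 = -966, i.e. α^2 + 22α + 121 = -966, so α^2 + 22α + 1087 = 0. The discriminant of x^2 + 22x + 1087 is (22)^2 - 4·(1087) = 484 - 4348 = -3864, and 4·(-966) is not a perfect square in Q since -966 is squarefree and ≠ 1. Hence x^2 + 22x + 1087 is irreducible over Q and is the minimal polynomial of α.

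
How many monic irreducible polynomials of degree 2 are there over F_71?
There are 2485 monic irreducible polynomials of degree 2 over F_71

Each element of F_{71^2} that lies in no proper subfield is a root of exactly one monic irreducible of degree 2 over F_71, and each such polynomial has 2 distinct roots in F_{71^2}. By Möbius inversion the count is N_71(2) = (1/2) Σ_{d|2} μ(2/d) · 71^d = (1/2)(μ(2)·71^1 + μ(1)·71^2) = 4970/2 = 2485.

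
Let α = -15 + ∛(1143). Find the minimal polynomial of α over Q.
m_α(x) = x^3 + 45x^2 + 675x + 2232

Set β = α + 15 = ∛(1143), so β^3 = 1143. Then (α + 15)^3 - 1143 = 0, i.e. α is a root of g(x) = (x + 15)^3 - 1143 = x^3 + 45x^2 + 675x + 2232. Since g(x) = h(x + 15) where h(x) = x^3 - 1143, and h is irreducible over Q (because 1143 is not a perfect cube, so h has no rational root, and a monic cubic with no rational root is irreducible), g is also irreducible (irreducibility is preserved under the substitution x → x + 15). Hence m_α(x) = x^3 + 45x^2 + 675x + 2232.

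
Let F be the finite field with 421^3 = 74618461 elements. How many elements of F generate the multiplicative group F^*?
There are φ(74618460) = 17055360 primitive elements

F_q^* is cyclic of order q - 1 = 74618460. A cyclic group of order m has exactly φ(m) generators. Here m = 74618460 = 2^2 · 3^2 · 5 · 7 · 59221, so the number of primitive elements is φ(74618460) = 17055360.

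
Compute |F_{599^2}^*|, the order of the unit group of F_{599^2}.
|F_{599^2}^*| = 358800

F_{599^2} has 599^2 = 358801 elements; its multiplicative group consists of all nonzero elements, so |F_{599^2}^*| = 358801 - 1 = 358800. (It is cyclic since any finite subgroup of the multiplicative group of a field is cyclic.)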